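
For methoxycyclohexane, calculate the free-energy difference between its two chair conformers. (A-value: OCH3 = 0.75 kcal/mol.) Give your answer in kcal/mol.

A monosubstituted cyclohexane has one chair with the methoxy group axial (E = A = 0.75 kcal/mol) and one with it equatorial (E = 0).
ΔE = 0.75 − 0 = 0.75 kcal/mol.

0.75 kcal/mol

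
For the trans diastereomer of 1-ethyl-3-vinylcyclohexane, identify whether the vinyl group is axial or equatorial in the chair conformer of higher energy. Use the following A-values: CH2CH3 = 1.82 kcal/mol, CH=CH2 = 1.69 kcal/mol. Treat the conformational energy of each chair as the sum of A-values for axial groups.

C1 and C3 have the same parity, so for the trans isomer the two substituents are one axial and one equatorial in each chair.
Chair I (ethyl axial, vinyl equatorial): E = 1.82 kcal/mol.
Chair II (ethyl equatorial, vinyl axial): E = 1.69 kcal/mol.
Chair I is the less stable (higher-energy) conformer, and in that chair the vinyl group is equatorial.

equatorial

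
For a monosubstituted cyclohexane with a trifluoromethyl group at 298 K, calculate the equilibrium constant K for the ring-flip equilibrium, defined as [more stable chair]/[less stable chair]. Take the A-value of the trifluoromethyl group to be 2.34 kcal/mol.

K ≈ 52.0

One chair has the trifluoromethyl group axial (E = 2.34 kcal/mol) and the other has it equatorial (E = 0).
ΔG = 2.34 kcal/mol between the two chairs.
K = exp(ΔG/RT) with R = 1.987×10⁻³ kcal mol⁻¹ K⁻¹ and T = 298 K gives K ≈ 52.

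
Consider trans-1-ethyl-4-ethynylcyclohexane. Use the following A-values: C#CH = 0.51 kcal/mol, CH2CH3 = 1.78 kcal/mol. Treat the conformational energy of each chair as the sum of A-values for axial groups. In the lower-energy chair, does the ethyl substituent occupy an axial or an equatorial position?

equatorial

C1 and C4 have opposite parity, so for the trans isomer the two substituents are e,e in one chair and a,a in the other.
Chair I (ethynyl axial, ethyl axial): E = 2.29 kcal/mol.
Chair II (ethynyl equatorial, ethyl equatorial): E = 0.00 kcal/mol.
Chair II is the more stable (lower-energy) conformer, and in that chair the ethyl group is equatorial.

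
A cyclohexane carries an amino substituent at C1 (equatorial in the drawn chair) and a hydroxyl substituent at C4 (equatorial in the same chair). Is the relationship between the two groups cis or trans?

trans

C1 and C4 have opposite parity, so their axial bonds point in opposite directions.
With opposite-parity carbons, two substituents on the same face are one axial and one equatorial; opposite faces give both axial or both equatorial.
Here the groups are equatorial/equatorial → opposite face → trans.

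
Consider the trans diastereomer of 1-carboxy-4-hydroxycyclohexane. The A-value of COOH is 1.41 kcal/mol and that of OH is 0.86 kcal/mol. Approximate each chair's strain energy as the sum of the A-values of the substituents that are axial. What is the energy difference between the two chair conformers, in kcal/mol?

C1 and C4 have opposite parity, so for the trans isomer the two substituents are e,e in one chair and a,a in the other.
Chair I (carboxyl axial, hydroxyl axial): E = 2.27 kcal/mol.
Chair II (carboxyl equatorial, hydroxyl equatorial): E = 0.00 kcal/mol.
ΔE = 2.27 − 0.00 = 2.27 kcal/mol; chair II is more stable.

2.27 kcal/mol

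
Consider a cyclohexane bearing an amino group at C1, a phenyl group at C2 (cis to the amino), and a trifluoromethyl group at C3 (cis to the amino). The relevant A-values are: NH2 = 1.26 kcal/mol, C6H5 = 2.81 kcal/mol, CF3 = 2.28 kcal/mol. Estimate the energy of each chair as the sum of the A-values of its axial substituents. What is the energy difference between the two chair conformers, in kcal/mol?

0.73 kcal/mol

Chair I (amino axial, phenyl equatorial, trifluoromethyl axial): E = 3.54 kcal/mol.
Chair II (amino equatorial, phenyl axial, trifluoromethyl equatorial): E = 2.81 kcal/mol.
ΔE = 3.54 − 2.81 = 0.73 kcal/mol; chair II is more stable.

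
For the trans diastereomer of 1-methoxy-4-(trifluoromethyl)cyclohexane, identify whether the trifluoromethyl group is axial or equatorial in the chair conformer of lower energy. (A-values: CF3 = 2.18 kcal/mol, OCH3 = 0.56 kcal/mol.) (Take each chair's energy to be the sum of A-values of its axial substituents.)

equatorial

C1 and C4 have opposite parity, so for the trans isomer the two substituents are e,e in one chair and a,a in the other.
Chair I (trifluoromethyl axial, methoxy axial): E = 2.74 kcal/mol.
Chair II (trifluoromethyl equatorial, methoxy equatorial): E = 0.00 kcal/mol.
Chair II is the more stable (lower-energy) conformer, and in that chair the trifluoromethyl group is equatorial.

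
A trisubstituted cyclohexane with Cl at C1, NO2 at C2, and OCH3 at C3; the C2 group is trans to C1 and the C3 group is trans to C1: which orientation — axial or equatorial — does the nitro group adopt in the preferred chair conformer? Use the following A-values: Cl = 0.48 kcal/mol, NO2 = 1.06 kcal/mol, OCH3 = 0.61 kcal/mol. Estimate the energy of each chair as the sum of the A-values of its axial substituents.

equatorial

Chair I (chloro axial, nitro axial, methoxy equatorial): E = 1.54 kcal/mol.
Chair II (chloro equatorial, nitro equatorial, methoxy axial): E = 0.61 kcal/mol.
Chair II is the more stable (lower-energy) conformer, and in that chair the nitro group is equatorial.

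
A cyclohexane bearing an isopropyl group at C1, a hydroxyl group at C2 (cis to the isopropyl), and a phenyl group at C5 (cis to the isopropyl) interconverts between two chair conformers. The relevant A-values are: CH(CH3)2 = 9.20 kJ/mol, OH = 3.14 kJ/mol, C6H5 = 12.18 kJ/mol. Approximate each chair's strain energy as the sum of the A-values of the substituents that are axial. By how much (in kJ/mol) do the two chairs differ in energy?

Chair I (isopropyl axial, hydroxyl equatorial, phenyl axial): E = 21.38 kJ/mol.
Chair II (isopropyl equatorial, hydroxyl axial, phenyl equatorial): E = 3.14 kJ/mol.
ΔE = 21.38 − 3.14 = 18.24 kJ/mol; chair II is more stable.

18.24 kJ/mol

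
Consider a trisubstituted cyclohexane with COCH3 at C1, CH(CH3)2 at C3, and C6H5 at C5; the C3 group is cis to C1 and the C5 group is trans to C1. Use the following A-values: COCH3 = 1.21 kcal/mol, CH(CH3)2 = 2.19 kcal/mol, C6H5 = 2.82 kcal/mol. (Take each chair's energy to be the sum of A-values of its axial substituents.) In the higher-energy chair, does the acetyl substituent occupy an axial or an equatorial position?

axial

Chair I (acetyl axial, isopropyl axial, phenyl equatorial): E = 3.40 kcal/mol.
Chair II (acetyl equatorial, isopropyl equatorial, phenyl axial): E = 2.82 kcal/mol.
Chair I is the less stable (higher-energy) conformer, and in that chair the acetyl group is axial.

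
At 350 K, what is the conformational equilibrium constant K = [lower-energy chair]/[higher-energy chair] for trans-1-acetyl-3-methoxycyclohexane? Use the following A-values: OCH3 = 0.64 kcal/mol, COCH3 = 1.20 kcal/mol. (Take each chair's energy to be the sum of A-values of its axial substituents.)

C1 and C3 have the same parity, so for the trans isomer the two substituents are one axial and one equatorial in each chair.
Chair I (methoxy axial, acetyl equatorial): E = 0.64 kcal/mol; chair II (methoxy equatorial, acetyl axial): E = 1.20 kcal/mol.
ΔG = 0.56 kcal/mol between the two chairs.
K = exp(ΔG/RT) with R = 1.987×10⁻³ kcal mol⁻¹ K⁻¹ and T = 350 K gives K ≈ 2.24.

K ≈ 2.24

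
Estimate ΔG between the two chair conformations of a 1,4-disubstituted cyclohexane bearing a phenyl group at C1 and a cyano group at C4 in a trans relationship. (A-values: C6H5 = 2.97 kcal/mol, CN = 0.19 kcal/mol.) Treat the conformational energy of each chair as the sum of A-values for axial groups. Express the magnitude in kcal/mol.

C1 and C4 have opposite parity, so for the trans isomer the two substituents are e,e in one chair and a,a in the other.
Chair I (phenyl axial, cyano axial): E = 3.16 kcal/mol.
Chair II (phenyl equatorial, cyano equatorial): E = 0.00 kcal/mol.
ΔE = 3.16 − 0.00 = 3.16 kcal/mol; chair II is more stable.

3.16 kcal/mol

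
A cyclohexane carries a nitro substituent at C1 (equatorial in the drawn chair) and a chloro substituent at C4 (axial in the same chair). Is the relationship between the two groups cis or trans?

cis

C1 and C4 have opposite parity, so their axial bonds point in opposite directions.
With opposite-parity carbons, two substituents on the same face are one axial and one equatorial; opposite faces give both axial or both equatorial.
Here the groups are equatorial/axial → same face → cis.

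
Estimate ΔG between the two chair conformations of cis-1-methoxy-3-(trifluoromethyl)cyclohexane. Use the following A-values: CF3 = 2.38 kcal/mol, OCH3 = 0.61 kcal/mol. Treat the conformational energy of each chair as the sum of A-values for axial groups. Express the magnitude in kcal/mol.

2.99 kcal/mol

C1 and C3 have the same parity, so for the cis isomer the two substituents are e,e in one chair and a,a in the other.
Chair I (trifluoromethyl axial, methoxy axial): E = 2.99 kcal/mol.
Chair II (trifluoromethyl equatorial, methoxy equatorial): E = 0.00 kcal/mol.
ΔE = 2.99 − 0.00 = 2.99 kcal/mol; chair II is more stable.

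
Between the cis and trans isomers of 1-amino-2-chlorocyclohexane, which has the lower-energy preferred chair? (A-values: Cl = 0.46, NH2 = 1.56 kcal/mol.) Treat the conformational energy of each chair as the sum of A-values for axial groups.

At 1,2 positions (parity opposite): cis → (a,e or e,a); trans → (e,e or a,a).
Best chair for cis: E = 0.46 kcal/mol; best chair for trans: E = 0.00 kcal/mol.
The trans isomer is lower by 0.46 kcal/mol.

trans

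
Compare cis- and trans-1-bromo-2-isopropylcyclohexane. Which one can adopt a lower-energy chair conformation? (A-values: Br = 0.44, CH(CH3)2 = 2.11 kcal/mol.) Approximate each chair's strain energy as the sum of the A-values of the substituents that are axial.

At 1,2 positions (parity opposite): cis → (a,e or e,a); trans → (e,e or a,a).
Best chair for cis: E = 0.44 kcal/mol; best chair for trans: E = 0.00 kcal/mol.
The trans isomer is lower by 0.44 kcal/mol.

trans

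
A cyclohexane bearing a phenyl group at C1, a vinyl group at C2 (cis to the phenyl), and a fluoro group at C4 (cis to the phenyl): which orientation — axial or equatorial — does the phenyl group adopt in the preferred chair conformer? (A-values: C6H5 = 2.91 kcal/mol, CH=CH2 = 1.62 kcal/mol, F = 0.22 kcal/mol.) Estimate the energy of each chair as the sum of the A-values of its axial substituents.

Chair I (phenyl axial, vinyl equatorial, fluoro equatorial): E = 2.91 kcal/mol.
Chair II (phenyl equatorial, vinyl axial, fluoro axial): E = 1.84 kcal/mol.
Chair II is the more stable (lower-energy) conformer, and in that chair the phenyl group is equatorial.

equatorial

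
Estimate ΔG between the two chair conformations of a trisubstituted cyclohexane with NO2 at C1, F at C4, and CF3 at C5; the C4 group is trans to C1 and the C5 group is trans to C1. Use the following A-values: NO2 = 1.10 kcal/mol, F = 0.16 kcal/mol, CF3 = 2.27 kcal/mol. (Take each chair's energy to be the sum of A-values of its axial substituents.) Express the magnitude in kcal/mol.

1.01 kcal/mol

Chair I (nitro axial, fluoro axial, trifluoromethyl equatorial): E = 1.26 kcal/mol.
Chair II (nitro equatorial, fluoro equatorial, trifluoromethyl axial): E = 2.27 kcal/mol.
ΔE = 2.27 − 1.26 = 1.01 kcal/mol; chair I is more stable.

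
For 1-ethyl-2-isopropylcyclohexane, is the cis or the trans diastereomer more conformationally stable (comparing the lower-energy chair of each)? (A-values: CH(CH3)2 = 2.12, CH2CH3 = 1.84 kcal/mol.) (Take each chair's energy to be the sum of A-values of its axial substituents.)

trans

At 1,2 positions (parity opposite): cis → (a,e or e,a); trans → (e,e or a,a).
Best chair for cis: E = 1.84 kcal/mol; best chair for trans: E = 0.00 kcal/mol.
The trans isomer is lower by 1.84 kcal/mol.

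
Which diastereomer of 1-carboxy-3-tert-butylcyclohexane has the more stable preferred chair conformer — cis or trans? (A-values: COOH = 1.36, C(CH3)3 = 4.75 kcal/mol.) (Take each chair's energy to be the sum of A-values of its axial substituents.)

At 1,3 positions (parity same): cis → (e,e or a,a); trans → (a,e or e,a).
Best chair for cis: E = 0.00 kcal/mol; best chair for trans: E = 1.36 kcal/mol.
The cis isomer is lower by 1.36 kcal/mol.

cis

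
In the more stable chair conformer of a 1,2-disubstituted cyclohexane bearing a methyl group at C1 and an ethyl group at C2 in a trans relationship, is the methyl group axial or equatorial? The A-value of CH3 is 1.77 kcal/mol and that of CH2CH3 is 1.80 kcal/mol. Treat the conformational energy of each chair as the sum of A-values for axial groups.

equatorial

C1 and C2 have opposite parity, so for the trans isomer the two substituents are e,e in one chair and a,a in the other.
Chair I (methyl axial, ethyl axial): E = 3.57 kcal/mol.
Chair II (methyl equatorial, ethyl equatorial): E = 0.00 kcal/mol.
Chair II is the more stable (lower-energy) conformer, and in that chair the methyl group is equatorial.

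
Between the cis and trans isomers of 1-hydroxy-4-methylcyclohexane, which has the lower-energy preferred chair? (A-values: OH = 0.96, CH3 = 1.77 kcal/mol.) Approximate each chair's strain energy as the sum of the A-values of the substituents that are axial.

trans

At 1,4 positions (parity opposite): cis → (a,e or e,a); trans → (e,e or a,a).
Best chair for cis: E = 0.96 kcal/mol; best chair for trans: E = 0.00 kcal/mol.
The trans isomer is lower by 0.96 kcal/mol.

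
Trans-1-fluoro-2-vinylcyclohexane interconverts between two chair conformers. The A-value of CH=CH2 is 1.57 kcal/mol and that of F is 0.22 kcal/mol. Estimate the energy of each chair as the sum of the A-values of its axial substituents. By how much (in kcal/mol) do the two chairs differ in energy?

C1 and C2 have opposite parity, so for the trans isomer the two substituents are e,e in one chair and a,a in the other.
Chair I (vinyl axial, fluoro axial): E = 1.79 kcal/mol.
Chair II (vinyl equatorial, fluoro equatorial): E = 0.00 kcal/mol.
ΔE = 1.79 − 0.00 = 1.79 kcal/mol; chair II is more stable.

1.79 kcal/mol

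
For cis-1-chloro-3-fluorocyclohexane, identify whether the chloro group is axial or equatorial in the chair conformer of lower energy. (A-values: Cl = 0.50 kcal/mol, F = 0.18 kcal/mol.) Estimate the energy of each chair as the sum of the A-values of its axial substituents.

C1 and C3 have the same parity, so for the cis isomer the two substituents are e,e in one chair and a,a in the other.
Chair I (chloro axial, fluoro axial): E = 0.68 kcal/mol.
Chair II (chloro equatorial, fluoro equatorial): E = 0.00 kcal/mol.
Chair II is the more stable (lower-energy) conformer, and in that chair the chloro group is equatorial.

equatorial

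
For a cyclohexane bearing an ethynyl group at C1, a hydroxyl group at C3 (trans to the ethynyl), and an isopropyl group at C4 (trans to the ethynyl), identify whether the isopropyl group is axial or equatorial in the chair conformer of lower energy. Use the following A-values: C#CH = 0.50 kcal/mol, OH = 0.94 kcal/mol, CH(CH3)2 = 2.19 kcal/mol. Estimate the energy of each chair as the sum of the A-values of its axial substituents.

equatorial

Chair I (ethynyl axial, hydroxyl equatorial, isopropyl axial): E = 2.69 kcal/mol.
Chair II (ethynyl equatorial, hydroxyl axial, isopropyl equatorial): E = 0.94 kcal/mol.
Chair II is the more stable (lower-energy) conformer, and in that chair the isopropyl group is equatorial.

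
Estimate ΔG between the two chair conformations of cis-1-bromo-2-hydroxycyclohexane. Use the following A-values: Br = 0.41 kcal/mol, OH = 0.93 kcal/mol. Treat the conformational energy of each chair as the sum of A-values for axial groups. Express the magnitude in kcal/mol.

0.52 kcal/mol

C1 and C2 have opposite parity, so for the cis isomer the two substituents are one axial and one equatorial in each chair.
Chair I (bromo axial, hydroxyl equatorial): E = 0.41 kcal/mol.
Chair II (bromo equatorial, hydroxyl axial): E = 0.93 kcal/mol.
ΔE = 0.93 − 0.41 = 0.52 kcal/mol; chair I is more stable.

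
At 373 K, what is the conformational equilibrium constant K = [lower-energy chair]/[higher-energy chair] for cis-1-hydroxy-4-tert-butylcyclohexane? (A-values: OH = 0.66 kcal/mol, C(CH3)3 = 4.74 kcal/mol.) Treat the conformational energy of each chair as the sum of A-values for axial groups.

K ≈ 246

C1 and C4 have opposite parity, so for the cis isomer the two substituents are one axial and one equatorial in each chair.
Chair I (hydroxyl axial, tert-butyl equatorial): E = 0.66 kcal/mol; chair II (hydroxyl equatorial, tert-butyl axial): E = 4.74 kcal/mol.
ΔG = 4.08 kcal/mol between the two chairs.
K = exp(ΔG/RT) with R = 1.987×10⁻³ kcal mol⁻¹ K⁻¹ and T = 373 K gives K ≈ 246.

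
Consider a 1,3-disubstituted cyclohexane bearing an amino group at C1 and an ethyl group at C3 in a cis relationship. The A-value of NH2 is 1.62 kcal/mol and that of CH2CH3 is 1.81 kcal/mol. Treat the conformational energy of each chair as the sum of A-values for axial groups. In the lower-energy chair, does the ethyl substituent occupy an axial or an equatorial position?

C1 and C3 have the same parity, so for the cis isomer the two substituents are e,e in one chair and a,a in the other.
Chair I (amino axial, ethyl axial): E = 3.43 kcal/mol.
Chair II (amino equatorial, ethyl equatorial): E = 0.00 kcal/mol.
Chair II is the more stable (lower-energy) conformer, and in that chair the ethyl group is equatorial.

equatorial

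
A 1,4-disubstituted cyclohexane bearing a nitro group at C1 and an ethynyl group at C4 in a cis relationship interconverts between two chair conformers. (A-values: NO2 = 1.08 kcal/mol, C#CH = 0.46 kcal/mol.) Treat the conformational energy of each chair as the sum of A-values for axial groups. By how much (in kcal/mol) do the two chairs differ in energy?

C1 and C4 have opposite parity, so for the cis isomer the two substituents are one axial and one equatorial in each chair.
Chair I (nitro axial, ethynyl equatorial): E = 1.08 kcal/mol.
Chair II (nitro equatorial, ethynyl axial): E = 0.46 kcal/mol.
ΔE = 1.08 − 0.46 = 0.62 kcal/mol; chair II is more stable.

0.62 kcal/mol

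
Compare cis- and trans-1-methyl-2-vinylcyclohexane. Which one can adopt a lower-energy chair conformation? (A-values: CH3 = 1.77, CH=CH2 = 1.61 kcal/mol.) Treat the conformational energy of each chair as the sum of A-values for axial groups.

At 1,2 positions (parity opposite): cis → (a,e or e,a); trans → (e,e or a,a).
Best chair for cis: E = 1.61 kcal/mol; best chair for trans: E = 0.00 kcal/mol.
The trans isomer is lower by 1.61 kcal/mol.

trans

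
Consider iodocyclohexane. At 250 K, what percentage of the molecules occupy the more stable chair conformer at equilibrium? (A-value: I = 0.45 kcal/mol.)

One chair has the iodo group axial (E = 0.45 kcal/mol) and the other has it equatorial (E = 0).
ΔG = 0.45 kcal/mol between the two chairs.
K = exp(ΔG/RT) with R = 1.987×10⁻³ kcal mol⁻¹ K⁻¹ and T = 250 K gives K ≈ 2.47.
Fraction in the lower-energy chair = K/(K+1) = 71.2%.

71.2%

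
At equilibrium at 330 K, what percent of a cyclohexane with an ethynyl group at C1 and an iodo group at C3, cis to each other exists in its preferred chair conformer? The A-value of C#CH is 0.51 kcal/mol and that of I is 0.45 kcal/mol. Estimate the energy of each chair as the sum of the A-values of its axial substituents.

81.2%

C1 and C3 have the same parity, so for the cis isomer the two substituents are e,e in one chair and a,a in the other.
Chair I (ethynyl axial, iodo axial): E = 0.96 kcal/mol; chair II (ethynyl equatorial, iodo equatorial): E = 0.00 kcal/mol.
ΔG = 0.96 kcal/mol between the two chairs.
K = exp(ΔG/RT) with R = 1.987×10⁻³ kcal mol⁻¹ K⁻¹ and T = 330 K gives K ≈ 4.32.
Fraction in the lower-energy chair = K/(K+1) = 81.2%.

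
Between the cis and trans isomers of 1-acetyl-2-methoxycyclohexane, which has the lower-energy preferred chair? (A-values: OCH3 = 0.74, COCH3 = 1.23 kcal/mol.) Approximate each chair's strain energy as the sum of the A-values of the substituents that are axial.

At 1,2 positions (parity opposite): cis → (a,e or e,a); trans → (e,e or a,a).
Best chair for cis: E = 0.74 kcal/mol; best chair for trans: E = 0.00 kcal/mol.
The trans isomer is lower by 0.74 kcal/mol.

trans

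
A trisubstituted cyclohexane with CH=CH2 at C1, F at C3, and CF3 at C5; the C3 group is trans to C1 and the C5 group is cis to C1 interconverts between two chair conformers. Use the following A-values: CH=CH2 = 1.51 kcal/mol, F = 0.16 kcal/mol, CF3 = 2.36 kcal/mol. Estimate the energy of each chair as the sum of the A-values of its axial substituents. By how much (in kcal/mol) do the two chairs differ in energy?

3.71 kcal/mol

Chair I (vinyl axial, fluoro equatorial, trifluoromethyl axial): E = 3.87 kcal/mol.
Chair II (vinyl equatorial, fluoro axial, trifluoromethyl equatorial): E = 0.16 kcal/mol.
ΔE = 3.87 − 0.16 = 3.71 kcal/mol; chair II is more stable.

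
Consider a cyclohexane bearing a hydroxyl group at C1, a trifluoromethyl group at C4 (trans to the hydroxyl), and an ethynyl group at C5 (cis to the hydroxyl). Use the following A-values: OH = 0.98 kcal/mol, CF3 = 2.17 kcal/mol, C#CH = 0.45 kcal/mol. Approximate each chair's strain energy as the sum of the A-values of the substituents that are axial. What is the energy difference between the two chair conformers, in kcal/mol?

Chair I (hydroxyl axial, trifluoromethyl axial, ethynyl axial): E = 3.60 kcal/mol.
Chair II (hydroxyl equatorial, trifluoromethyl equatorial, ethynyl equatorial): E = 0.00 kcal/mol.
ΔE = 3.60 − 0.00 = 3.60 kcal/mol; chair II is more stable.

3.60 kcal/mol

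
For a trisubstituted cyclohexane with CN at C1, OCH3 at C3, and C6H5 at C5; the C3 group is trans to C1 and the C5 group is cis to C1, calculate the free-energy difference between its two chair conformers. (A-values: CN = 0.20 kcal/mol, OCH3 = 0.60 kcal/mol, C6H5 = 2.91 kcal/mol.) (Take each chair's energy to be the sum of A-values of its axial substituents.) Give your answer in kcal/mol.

Chair I (cyano axial, methoxy equatorial, phenyl axial): E = 3.11 kcal/mol.
Chair II (cyano equatorial, methoxy axial, phenyl equatorial): E = 0.60 kcal/mol.
ΔE = 3.11 − 0.60 = 2.51 kcal/mol; chair II is more stable.

2.51 kcal/mol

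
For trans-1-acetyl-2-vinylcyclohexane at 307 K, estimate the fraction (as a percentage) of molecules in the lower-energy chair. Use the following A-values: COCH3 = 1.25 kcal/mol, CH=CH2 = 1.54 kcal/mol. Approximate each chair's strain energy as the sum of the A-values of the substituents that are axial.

99.0%

C1 and C2 have opposite parity, so for the trans isomer the two substituents are e,e in one chair and a,a in the other.
Chair I (acetyl axial, vinyl axial): E = 2.79 kcal/mol; chair II (acetyl equatorial, vinyl equatorial): E = 0.00 kcal/mol.
ΔG = 2.79 kcal/mol between the two chairs.
K = exp(ΔG/RT) with R = 1.987×10⁻³ kcal mol⁻¹ K⁻¹ and T = 307 K gives K ≈ 96.9.
Fraction in the lower-energy chair = K/(K+1) = 99.0%.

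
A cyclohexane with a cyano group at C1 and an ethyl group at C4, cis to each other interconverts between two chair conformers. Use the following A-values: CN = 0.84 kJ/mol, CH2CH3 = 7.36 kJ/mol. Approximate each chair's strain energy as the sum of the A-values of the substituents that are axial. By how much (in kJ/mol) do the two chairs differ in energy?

C1 and C4 have opposite parity, so for the cis isomer the two substituents are one axial and one equatorial in each chair.
Chair I (cyano axial, ethyl equatorial): E = 0.84 kJ/mol.
Chair II (cyano equatorial, ethyl axial): E = 7.36 kJ/mol.
ΔE = 7.36 − 0.84 = 6.52 kJ/mol; chair I is more stable.

6.52 kJ/mol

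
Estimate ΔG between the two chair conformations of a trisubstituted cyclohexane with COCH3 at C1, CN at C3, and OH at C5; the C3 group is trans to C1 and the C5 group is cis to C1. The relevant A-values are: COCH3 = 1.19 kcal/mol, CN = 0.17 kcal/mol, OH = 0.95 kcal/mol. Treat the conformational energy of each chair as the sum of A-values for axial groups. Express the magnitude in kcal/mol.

1.97 kcal/mol

Chair I (acetyl axial, cyano equatorial, hydroxyl axial): E = 2.14 kcal/mol.
Chair II (acetyl equatorial, cyano axial, hydroxyl equatorial): E = 0.17 kcal/mol.
ΔE = 2.14 − 0.17 = 1.97 kcal/mol; chair II is more stable.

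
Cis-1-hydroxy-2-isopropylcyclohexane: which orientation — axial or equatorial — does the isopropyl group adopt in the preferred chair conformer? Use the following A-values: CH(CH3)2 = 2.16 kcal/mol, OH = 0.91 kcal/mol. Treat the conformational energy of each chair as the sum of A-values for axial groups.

equatorial

C1 and C2 have opposite parity, so for the cis isomer the two substituents are one axial and one equatorial in each chair.
Chair I (isopropyl axial, hydroxyl equatorial): E = 2.16 kcal/mol.
Chair II (isopropyl equatorial, hydroxyl axial): E = 0.91 kcal/mol.
Chair II is the more stable (lower-energy) conformer, and in that chair the isopropyl group is equatorial.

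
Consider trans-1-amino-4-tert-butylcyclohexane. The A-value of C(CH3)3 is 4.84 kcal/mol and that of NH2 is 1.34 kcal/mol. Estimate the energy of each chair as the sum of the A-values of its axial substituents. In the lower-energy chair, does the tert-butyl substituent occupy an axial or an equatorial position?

C1 and C4 have opposite parity, so for the trans isomer the two substituents are e,e in one chair and a,a in the other.
Chair I (tert-butyl axial, amino axial): E = 6.18 kcal/mol.
Chair II (tert-butyl equatorial, amino equatorial): E = 0.00 kcal/mol.
Chair II is the more stable (lower-energy) conformer, and in that chair the tert-butyl group is equatorial.

equatorial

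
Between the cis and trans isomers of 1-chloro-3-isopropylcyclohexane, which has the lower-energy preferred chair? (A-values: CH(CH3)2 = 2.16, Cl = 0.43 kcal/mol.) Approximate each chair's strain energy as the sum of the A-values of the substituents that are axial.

cis

At 1,3 positions (parity same): cis → (e,e or a,a); trans → (a,e or e,a).
Best chair for cis: E = 0.00 kcal/mol; best chair for trans: E = 0.43 kcal/mol.
The cis isomer is lower by 0.43 kcal/mol.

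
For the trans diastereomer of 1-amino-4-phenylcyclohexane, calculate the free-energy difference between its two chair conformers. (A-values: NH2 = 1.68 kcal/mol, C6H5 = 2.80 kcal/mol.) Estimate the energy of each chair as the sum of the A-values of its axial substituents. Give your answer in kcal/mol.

C1 and C4 have opposite parity, so for the trans isomer the two substituents are e,e in one chair and a,a in the other.
Chair I (amino axial, phenyl axial): E = 4.48 kcal/mol.
Chair II (amino equatorial, phenyl equatorial): E = 0.00 kcal/mol.
ΔE = 4.48 − 0.00 = 4.48 kcal/mol; chair II is more stable.

4.48 kcal/mol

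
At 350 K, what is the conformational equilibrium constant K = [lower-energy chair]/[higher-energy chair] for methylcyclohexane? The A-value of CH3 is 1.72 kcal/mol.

One chair has the methyl group axial (E = 1.72 kcal/mol) and the other has it equatorial (E = 0).
ΔG = 1.72 kcal/mol between the two chairs.
K = exp(ΔG/RT) with R = 1.987×10⁻³ kcal mol⁻¹ K⁻¹ and T = 350 K gives K ≈ 11.9.

K ≈ 11.9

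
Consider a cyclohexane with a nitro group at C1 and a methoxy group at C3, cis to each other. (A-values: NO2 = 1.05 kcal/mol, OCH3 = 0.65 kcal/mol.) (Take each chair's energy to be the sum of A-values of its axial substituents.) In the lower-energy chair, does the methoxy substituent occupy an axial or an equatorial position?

equatorial

C1 and C3 have the same parity, so for the cis isomer the two substituents are e,e in one chair and a,a in the other.
Chair I (nitro axial, methoxy axial): E = 1.70 kcal/mol.
Chair II (nitro equatorial, methoxy equatorial): E = 0.00 kcal/mol.
Chair II is the more stable (lower-energy) conformer, and in that chair the methoxy group is equatorial.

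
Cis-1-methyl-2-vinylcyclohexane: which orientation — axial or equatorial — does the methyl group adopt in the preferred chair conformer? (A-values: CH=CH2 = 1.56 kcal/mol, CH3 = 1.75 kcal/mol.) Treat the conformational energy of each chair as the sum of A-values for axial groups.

equatorial

C1 and C2 have opposite parity, so for the cis isomer the two substituents are one axial and one equatorial in each chair.
Chair I (vinyl axial, methyl equatorial): E = 1.56 kcal/mol.
Chair II (vinyl equatorial, methyl axial): E = 1.75 kcal/mol.
Chair I is the more stable (lower-energy) conformer, and in that chair the methyl group is equatorial.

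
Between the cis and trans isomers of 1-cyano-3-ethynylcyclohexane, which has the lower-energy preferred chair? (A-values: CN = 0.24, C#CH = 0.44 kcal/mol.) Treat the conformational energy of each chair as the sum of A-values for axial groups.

At 1,3 positions (parity same): cis → (e,e or a,a); trans → (a,e or e,a).
Best chair for cis: E = 0.00 kcal/mol; best chair for trans: E = 0.24 kcal/mol.
The cis isomer is lower by 0.24 kcal/mol.

cis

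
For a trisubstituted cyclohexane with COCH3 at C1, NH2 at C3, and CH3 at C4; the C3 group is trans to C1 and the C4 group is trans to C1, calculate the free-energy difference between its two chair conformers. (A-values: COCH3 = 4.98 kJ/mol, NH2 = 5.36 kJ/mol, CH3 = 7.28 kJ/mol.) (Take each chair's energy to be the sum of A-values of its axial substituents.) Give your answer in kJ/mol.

6.90 kJ/mol

Chair I (acetyl axial, amino equatorial, methyl axial): E = 12.26 kJ/mol.
Chair II (acetyl equatorial, amino axial, methyl equatorial): E = 5.36 kJ/mol.
ΔE = 12.26 − 5.36 = 6.90 kJ/mol; chair II is more stable.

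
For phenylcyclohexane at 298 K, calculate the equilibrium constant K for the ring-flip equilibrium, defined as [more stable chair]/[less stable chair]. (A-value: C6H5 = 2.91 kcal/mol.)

K ≈ 136

One chair has the phenyl group axial (E = 2.91 kcal/mol) and the other has it equatorial (E = 0).
ΔG = 2.91 kcal/mol between the two chairs.
K = exp(ΔG/RT) with R = 1.987×10⁻³ kcal mol⁻¹ K⁻¹ and T = 298 K gives K ≈ 136.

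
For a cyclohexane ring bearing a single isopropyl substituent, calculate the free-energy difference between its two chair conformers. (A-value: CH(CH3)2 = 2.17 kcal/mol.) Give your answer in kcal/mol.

2.17 kcal/mol

A monosubstituted cyclohexane has one chair with the isopropyl group axial (E = A = 2.17 kcal/mol) and one with it equatorial (E = 0).
ΔE = 2.17 − 0 = 2.17 kcal/mol.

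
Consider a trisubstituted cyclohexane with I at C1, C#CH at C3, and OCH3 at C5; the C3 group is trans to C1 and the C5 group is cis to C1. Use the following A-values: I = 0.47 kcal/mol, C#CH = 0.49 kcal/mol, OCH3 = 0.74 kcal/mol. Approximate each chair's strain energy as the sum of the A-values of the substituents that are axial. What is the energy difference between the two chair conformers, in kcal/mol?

0.72 kcal/mol

Chair I (iodo axial, ethynyl equatorial, methoxy axial): E = 1.21 kcal/mol.
Chair II (iodo equatorial, ethynyl axial, methoxy equatorial): E = 0.49 kcal/mol.
ΔE = 1.21 − 0.49 = 0.72 kcal/mol; chair II is more stable.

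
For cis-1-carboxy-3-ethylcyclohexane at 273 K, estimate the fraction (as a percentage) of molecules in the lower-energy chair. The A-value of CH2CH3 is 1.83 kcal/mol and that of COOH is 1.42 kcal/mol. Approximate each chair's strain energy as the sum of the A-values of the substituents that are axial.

C1 and C3 have the same parity, so for the cis isomer the two substituents are e,e in one chair and a,a in the other.
Chair I (ethyl axial, carboxyl axial): E = 3.25 kcal/mol; chair II (ethyl equatorial, carboxyl equatorial): E = 0.00 kcal/mol.
ΔG = 3.25 kcal/mol between the two chairs.
K = exp(ΔG/RT) with R = 1.987×10⁻³ kcal mol⁻¹ K⁻¹ and T = 273 K gives K ≈ 400.
Fraction in the lower-energy chair = K/(K+1) = 99.8%.

99.8%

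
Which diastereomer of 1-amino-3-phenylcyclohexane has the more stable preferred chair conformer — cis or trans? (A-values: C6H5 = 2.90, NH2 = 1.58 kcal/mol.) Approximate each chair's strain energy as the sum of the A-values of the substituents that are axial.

cis

At 1,3 positions (parity same): cis → (e,e or a,a); trans → (a,e or e,a).
Best chair for cis: E = 0.00 kcal/mol; best chair for trans: E = 1.58 kcal/mol.
The cis isomer is lower by 1.58 kcal/mol.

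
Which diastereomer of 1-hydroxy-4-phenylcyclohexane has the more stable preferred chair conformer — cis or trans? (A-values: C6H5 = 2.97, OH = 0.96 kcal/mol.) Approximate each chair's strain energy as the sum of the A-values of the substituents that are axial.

At 1,4 positions (parity opposite): cis → (a,e or e,a); trans → (e,e or a,a).
Best chair for cis: E = 0.96 kcal/mol; best chair for trans: E = 0.00 kcal/mol.
The trans isomer is lower by 0.96 kcal/mol.

trans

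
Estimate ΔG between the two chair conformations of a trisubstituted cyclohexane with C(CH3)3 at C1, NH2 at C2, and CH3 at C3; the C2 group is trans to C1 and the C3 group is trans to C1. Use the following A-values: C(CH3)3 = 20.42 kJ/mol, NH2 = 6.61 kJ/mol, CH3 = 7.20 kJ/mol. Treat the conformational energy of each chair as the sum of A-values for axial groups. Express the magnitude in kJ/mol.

19.83 kJ/mol

Chair I (tert-butyl axial, amino axial, methyl equatorial): E = 27.03 kJ/mol.
Chair II (tert-butyl equatorial, amino equatorial, methyl axial): E = 7.20 kJ/mol.
ΔE = 27.03 − 7.20 = 19.83 kJ/mol; chair II is more stable.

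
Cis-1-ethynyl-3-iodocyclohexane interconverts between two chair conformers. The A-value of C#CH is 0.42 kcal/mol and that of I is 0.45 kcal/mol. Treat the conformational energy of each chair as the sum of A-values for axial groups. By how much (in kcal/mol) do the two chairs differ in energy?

0.87 kcal/mol

C1 and C3 have the same parity, so for the cis isomer the two substituents are e,e in one chair and a,a in the other.
Chair I (ethynyl axial, iodo axial): E = 0.87 kcal/mol.
Chair II (ethynyl equatorial, iodo equatorial): E = 0.00 kcal/mol.
ΔE = 0.87 − 0.00 = 0.87 kcal/mol; chair II is more stable.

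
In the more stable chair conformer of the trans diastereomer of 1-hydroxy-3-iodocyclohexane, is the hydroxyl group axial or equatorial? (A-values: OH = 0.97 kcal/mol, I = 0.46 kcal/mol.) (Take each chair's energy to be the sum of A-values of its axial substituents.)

C1 and C3 have the same parity, so for the trans isomer the two substituents are one axial and one equatorial in each chair.
Chair I (hydroxyl axial, iodo equatorial): E = 0.97 kcal/mol.
Chair II (hydroxyl equatorial, iodo axial): E = 0.46 kcal/mol.
Chair II is the more stable (lower-energy) conformer, and in that chair the hydroxyl group is equatorial.

equatorial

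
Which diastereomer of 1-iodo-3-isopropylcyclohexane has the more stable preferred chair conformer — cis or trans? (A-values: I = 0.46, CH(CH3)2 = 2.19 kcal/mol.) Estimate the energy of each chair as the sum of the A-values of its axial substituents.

cis

At 1,3 positions (parity same): cis → (e,e or a,a); trans → (a,e or e,a).
Best chair for cis: E = 0.00 kcal/mol; best chair for trans: E = 0.46 kcal/mol.
The cis isomer is lower by 0.46 kcal/mol.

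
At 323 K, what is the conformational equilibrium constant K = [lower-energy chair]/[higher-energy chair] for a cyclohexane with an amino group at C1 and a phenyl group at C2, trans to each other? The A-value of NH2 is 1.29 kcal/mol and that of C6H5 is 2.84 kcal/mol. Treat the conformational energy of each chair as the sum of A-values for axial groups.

K ≈ 623

C1 and C2 have opposite parity, so for the trans isomer the two substituents are e,e in one chair and a,a in the other.
Chair I (amino axial, phenyl axial): E = 4.13 kcal/mol; chair II (amino equatorial, phenyl equatorial): E = 0.00 kcal/mol.
ΔG = 4.13 kcal/mol between the two chairs.
K = exp(ΔG/RT) with R = 1.987×10⁻³ kcal mol⁻¹ K⁻¹ and T = 323 K gives K ≈ 623.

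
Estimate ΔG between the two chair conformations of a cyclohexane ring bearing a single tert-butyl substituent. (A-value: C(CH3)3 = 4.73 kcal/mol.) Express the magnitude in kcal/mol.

A monosubstituted cyclohexane has one chair with the tert-butyl group axial (E = A = 4.73 kcal/mol) and one with it equatorial (E = 0).
ΔE = 4.73 − 0 = 4.73 kcal/mol.

4.73 kcal/mol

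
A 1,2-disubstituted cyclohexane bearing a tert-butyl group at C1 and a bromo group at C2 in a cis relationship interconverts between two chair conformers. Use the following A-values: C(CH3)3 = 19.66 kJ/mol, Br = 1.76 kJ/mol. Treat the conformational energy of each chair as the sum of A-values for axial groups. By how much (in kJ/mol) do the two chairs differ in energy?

17.90 kJ/mol

C1 and C2 have opposite parity, so for the cis isomer the two substituents are one axial and one equatorial in each chair.
Chair I (tert-butyl axial, bromo equatorial): E = 19.66 kJ/mol.
Chair II (tert-butyl equatorial, bromo axial): E = 1.76 kJ/mol.
ΔE = 19.66 − 1.76 = 17.90 kJ/mol; chair II is more stable.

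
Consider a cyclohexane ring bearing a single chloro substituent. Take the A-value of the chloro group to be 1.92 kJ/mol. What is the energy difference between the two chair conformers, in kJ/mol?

A monosubstituted cyclohexane has one chair with the chloro group axial (E = A = 1.92 kJ/mol) and one with it equatorial (E = 0).
ΔE = 1.92 − 0 = 1.92 kJ/mol.

1.92 kJ/mol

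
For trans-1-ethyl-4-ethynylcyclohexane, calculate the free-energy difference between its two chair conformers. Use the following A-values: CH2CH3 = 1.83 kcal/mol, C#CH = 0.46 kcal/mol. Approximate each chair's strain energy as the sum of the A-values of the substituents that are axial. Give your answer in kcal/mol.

C1 and C4 have opposite parity, so for the trans isomer the two substituents are e,e in one chair and a,a in the other.
Chair I (ethyl axial, ethynyl axial): E = 2.29 kcal/mol.
Chair II (ethyl equatorial, ethynyl equatorial): E = 0.00 kcal/mol.
ΔE = 2.29 − 0.00 = 2.29 kcal/mol; chair II is more stable.

2.29 kcal/mol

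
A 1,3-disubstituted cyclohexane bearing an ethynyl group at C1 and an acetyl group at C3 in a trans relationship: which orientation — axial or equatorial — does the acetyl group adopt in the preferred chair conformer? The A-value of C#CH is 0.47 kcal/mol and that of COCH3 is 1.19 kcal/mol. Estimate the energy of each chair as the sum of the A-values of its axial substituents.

equatorial

C1 and C3 have the same parity, so for the trans isomer the two substituents are one axial and one equatorial in each chair.
Chair I (ethynyl axial, acetyl equatorial): E = 0.47 kcal/mol.
Chair II (ethynyl equatorial, acetyl axial): E = 1.19 kcal/mol.
Chair I is the more stable (lower-energy) conformer, and in that chair the acetyl group is equatorial.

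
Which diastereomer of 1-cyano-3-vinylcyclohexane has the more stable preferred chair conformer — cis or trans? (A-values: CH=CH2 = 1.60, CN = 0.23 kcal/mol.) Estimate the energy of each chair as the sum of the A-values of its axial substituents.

cis

At 1,3 positions (parity same): cis → (e,e or a,a); trans → (a,e or e,a).
Best chair for cis: E = 0.00 kcal/mol; best chair for trans: E = 0.23 kcal/mol.
The cis isomer is lower by 0.23 kcal/mol.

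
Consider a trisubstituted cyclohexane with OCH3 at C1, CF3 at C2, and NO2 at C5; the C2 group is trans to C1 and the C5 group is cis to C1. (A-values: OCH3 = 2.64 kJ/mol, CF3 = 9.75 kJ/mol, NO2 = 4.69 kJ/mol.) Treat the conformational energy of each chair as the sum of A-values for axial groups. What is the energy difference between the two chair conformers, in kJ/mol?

Chair I (methoxy axial, trifluoromethyl axial, nitro axial): E = 17.08 kJ/mol.
Chair II (methoxy equatorial, trifluoromethyl equatorial, nitro equatorial): E = 0.00 kJ/mol.
ΔE = 17.08 − 0.00 = 17.08 kJ/mol; chair II is more stable.

17.08 kJ/mol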